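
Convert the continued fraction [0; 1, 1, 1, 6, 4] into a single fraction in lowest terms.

a_0 = 0: 0/1
a_1 = 1: 1/1
a_2 = 1: 1/2
a_3 = 1: 2/3
a_4 = 6: 13/20
a_5 = 4: 54/83

54/83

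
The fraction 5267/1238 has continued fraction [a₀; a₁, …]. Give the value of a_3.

5267 = 4·1238 + 315, so a_0 = 4
1238 = 3·315 + 293, so a_1 = 3
315 = 1·293 + 22, so a_2 = 1
293 = 13·22 + 7, so a_3 = 13

13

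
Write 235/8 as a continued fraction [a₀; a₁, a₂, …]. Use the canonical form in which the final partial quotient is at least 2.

⌊235/8⌋ = 29, remainder 3
⌊8/3⌋ = 2, remainder 2
⌊3/2⌋ = 1, remainder 1
⌊2/1⌋ = 2, remainder 0

[29; 2, 1, 2]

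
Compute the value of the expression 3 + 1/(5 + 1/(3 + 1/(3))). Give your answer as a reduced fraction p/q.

Start with 3.
3 + 1/(3/1) = 3 + 1/3 = 10/3
5 + 1/(10/3) = 5 + 3/10 = 53/10
3 + 1/(53/10) = 3 + 10/53 = 169/53

169/53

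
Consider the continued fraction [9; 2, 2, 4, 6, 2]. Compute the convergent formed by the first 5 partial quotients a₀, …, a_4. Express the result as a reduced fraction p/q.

Start with 6.
4 + 1/(6/1) = 4 + 1/6 = 25/6
2 + 1/(25/6) = 2 + 6/25 = 56/25
2 + 1/(56/25) = 2 + 25/56 = 137/56
9 + 1/(137/56) = 9 + 56/137 = 1289/137

1289/137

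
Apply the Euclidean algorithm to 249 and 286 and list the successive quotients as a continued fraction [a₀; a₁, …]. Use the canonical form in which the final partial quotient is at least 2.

⌊249/286⌋ = 0, remainder 249
⌊286/249⌋ = 1, remainder 37
⌊249/37⌋ = 6, remainder 27
⌊37/27⌋ = 1, remainder 10
⌊27/10⌋ = 2, remainder 7
⌊10/7⌋ = 1, remainder 3
⌊7/3⌋ = 2, remainder 1
⌊3/1⌋ = 3, remainder 0

[0; 1, 6, 1, 2, 1, 2, 3]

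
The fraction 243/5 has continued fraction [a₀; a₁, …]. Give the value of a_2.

243 = 48·5 + 3, so a_0 = 48
5 = 1·3 + 2, so a_1 = 1
3 = 1·2 + 1, so a_2 = 1

1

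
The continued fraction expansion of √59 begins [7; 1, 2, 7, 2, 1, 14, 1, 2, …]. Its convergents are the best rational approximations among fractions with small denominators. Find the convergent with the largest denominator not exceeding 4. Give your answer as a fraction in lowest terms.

23/3

a_0 = 7: 7/1  (≤ bound)
a_1 = 1: 8/1  (≤ bound)
a_2 = 2: 23/3  (≤ bound)
a_3 = 7: 169/22  (> 4, stop)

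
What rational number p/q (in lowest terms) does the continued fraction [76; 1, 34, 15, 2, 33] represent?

2801531/36397

Start with 33.
2 + 1/(33/1) = 2 + 1/33 = 67/33
15 + 1/(67/33) = 15 + 33/67 = 1038/67
34 + 1/(1038/67) = 34 + 67/1038 = 35359/1038
1 + 1/(35359/1038) = 1 + 1038/35359 = 36397/35359
76 + 1/(36397/35359) = 76 + 35359/36397 = 2801531/36397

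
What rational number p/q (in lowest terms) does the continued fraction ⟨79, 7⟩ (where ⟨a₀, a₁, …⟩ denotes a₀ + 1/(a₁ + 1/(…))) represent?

554/7

a_0 = 79: 79/1
a_1 = 7: 554/7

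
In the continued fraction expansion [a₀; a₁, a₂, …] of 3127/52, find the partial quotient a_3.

3127 ÷ 52 → quotient 60, remainder 7
52 ÷ 7 → quotient 7, remainder 3
7 ÷ 3 → quotient 2, remainder 1
3 ÷ 1 → quotient 3, remainder 0

3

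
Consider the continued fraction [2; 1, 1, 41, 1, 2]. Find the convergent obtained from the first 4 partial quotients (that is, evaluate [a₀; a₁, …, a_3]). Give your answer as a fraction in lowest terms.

Build up convergents one term at a time:
a_0 = 2: 2/1
a_1 = 1: 3/1
a_2 = 1: 5/2
a_3 = 41: 208/83

208/83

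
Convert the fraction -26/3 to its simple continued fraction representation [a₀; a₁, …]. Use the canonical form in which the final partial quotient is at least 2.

[-9; 3]

-26 ÷ 3 → quotient -9, remainder 1
3 ÷ 1 → quotient 3, remainder 0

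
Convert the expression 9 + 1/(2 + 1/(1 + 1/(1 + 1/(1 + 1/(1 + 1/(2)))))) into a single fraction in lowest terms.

Use the convergent recurrence hₖ = aₖ·hₖ₋₁ + hₖ₋₂ (and likewise for the denominators kₖ):
a_0 = 9: 9/1
a_1 = 2: 19/2
a_2 = 1: 28/3
a_3 = 1: 47/5
a_4 = 1: 75/8
a_5 = 1: 122/13
a_6 = 2: 319/34

319/34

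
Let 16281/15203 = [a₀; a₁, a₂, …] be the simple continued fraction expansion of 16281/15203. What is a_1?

14

Run the Euclidean algorithm, recording each quotient:
16281 = 1·15203 + 1078, so a_0 = 1
15203 = 14·1078 + 111, so a_1 = 14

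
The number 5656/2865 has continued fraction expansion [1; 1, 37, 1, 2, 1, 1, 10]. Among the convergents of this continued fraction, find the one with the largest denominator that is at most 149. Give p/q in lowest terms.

229/116

a_0 = 1: 1/1  (≤ bound)
a_1 = 1: 2/1  (≤ bound)
a_2 = 37: 75/38  (≤ bound)
a_3 = 1: 77/39  (≤ bound)
a_4 = 2: 229/116  (≤ bound)
a_5 = 1: 306/155  (> 149, stop)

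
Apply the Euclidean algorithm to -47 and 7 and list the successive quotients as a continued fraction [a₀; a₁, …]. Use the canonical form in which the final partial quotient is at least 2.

[-7; 3, 2]

-47 ÷ 7 → quotient -7, remainder 2
7 ÷ 2 → quotient 3, remainder 1
2 ÷ 1 → quotient 2, remainder 0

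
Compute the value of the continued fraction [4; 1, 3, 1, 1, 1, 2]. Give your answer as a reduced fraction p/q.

Starting at the tail and folding back:
Start with 2.
1 + 1/(2/1) = 1 + 1/2 = 3/2
1 + 1/(3/2) = 1 + 2/3 = 5/3
1 + 1/(5/3) = 1 + 3/5 = 8/5
3 + 1/(8/5) = 3 + 5/8 = 29/8
1 + 1/(29/8) = 1 + 8/29 = 37/29
4 + 1/(37/29) = 4 + 29/37 = 177/37

177/37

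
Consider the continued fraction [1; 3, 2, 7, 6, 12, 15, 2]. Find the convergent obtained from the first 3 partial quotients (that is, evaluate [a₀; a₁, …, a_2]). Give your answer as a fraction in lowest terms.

Build up convergents one term at a time:
a_0 = 1: 1/1
a_1 = 3: 4/3
a_2 = 2: 9/7

9/7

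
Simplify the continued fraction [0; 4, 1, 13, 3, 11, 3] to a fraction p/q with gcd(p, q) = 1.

1504/7415

a_0 = 0: 0/1
a_1 = 4: 1/4
a_2 = 1: 1/5
a_3 = 13: 14/69
a_4 = 3: 43/212
a_5 = 11: 487/2401
a_6 = 3: 1504/7415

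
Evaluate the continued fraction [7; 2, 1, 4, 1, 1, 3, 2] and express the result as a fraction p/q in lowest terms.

Compute successive convergents:
a_0 = 7: 7/1
a_1 = 2: 15/2
a_2 = 1: 22/3
a_3 = 4: 103/14
a_4 = 1: 125/17
a_5 = 1: 228/31
a_6 = 3: 809/110
a_7 = 2: 1846/251

1846/251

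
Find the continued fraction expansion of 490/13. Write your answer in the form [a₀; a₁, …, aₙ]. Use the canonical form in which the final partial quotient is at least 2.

490 ÷ 13 → quotient 37, remainder 9
13 ÷ 9 → quotient 1, remainder 4
9 ÷ 4 → quotient 2, remainder 1
4 ÷ 1 → quotient 4, remainder 0

[37; 1, 2, 4]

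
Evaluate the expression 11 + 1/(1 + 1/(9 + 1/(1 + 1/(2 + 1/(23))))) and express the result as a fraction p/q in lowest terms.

a_0 = 11: 11/1
a_1 = 1: 12/1
a_2 = 9: 119/10
a_3 = 1: 131/11
a_4 = 2: 381/32
a_5 = 23: 8894/747

8894/747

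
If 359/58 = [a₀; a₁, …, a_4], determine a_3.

Run the Euclidean algorithm, recording each quotient:
359 ÷ 58 → quotient 6, remainder 11
58 ÷ 11 → quotient 5, remainder 3
11 ÷ 3 → quotient 3, remainder 2
3 ÷ 2 → quotient 1, remainder 1

1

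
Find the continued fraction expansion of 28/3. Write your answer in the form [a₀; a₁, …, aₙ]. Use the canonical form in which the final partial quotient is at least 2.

[9; 3]

⌊28/3⌋ = 9, remainder 1
⌊3/1⌋ = 3, remainder 0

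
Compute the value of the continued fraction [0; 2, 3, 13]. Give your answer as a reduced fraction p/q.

40/93

Starting at the tail and folding back:
Start with 13.
3 + 1/(13/1) = 3 + 1/13 = 40/13
2 + 1/(40/13) = 2 + 13/40 = 93/40
0 + 1/(93/40) = 0 + 40/93 = 40/93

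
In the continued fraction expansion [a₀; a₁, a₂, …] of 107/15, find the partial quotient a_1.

7

107 ÷ 15 → quotient 7, remainder 2
15 ÷ 2 → quotient 7, remainder 1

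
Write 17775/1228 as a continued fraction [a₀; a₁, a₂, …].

[14; 2, 9, 2, 2, 12]

⌊17775/1228⌋ = 14, remainder 583
⌊1228/583⌋ = 2, remainder 62
⌊583/62⌋ = 9, remainder 25
⌊62/25⌋ = 2, remainder 12
⌊25/12⌋ = 2, remainder 1
⌊12/1⌋ = 12, remainder 0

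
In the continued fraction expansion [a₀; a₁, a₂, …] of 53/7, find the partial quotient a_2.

1

Run the Euclidean algorithm, recording each quotient:
53 ÷ 7 → quotient 7, remainder 4
7 ÷ 4 → quotient 1, remainder 3
4 ÷ 3 → quotient 1, remainder 1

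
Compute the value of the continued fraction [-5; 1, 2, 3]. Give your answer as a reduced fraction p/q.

-43/10

Use the convergent recurrence hₖ = aₖ·hₖ₋₁ + hₖ₋₂ (and likewise for the denominators kₖ):
a_0 = -5: -5/1
a_1 = 1: -4/1
a_2 = 2: -13/3
a_3 = 3: -43/10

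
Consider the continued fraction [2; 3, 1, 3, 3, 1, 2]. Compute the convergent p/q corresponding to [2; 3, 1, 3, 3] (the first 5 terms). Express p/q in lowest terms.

a_0 = 2: 2/1
a_1 = 3: 7/3
a_2 = 1: 9/4
a_3 = 3: 34/15
a_4 = 3: 111/49

111/49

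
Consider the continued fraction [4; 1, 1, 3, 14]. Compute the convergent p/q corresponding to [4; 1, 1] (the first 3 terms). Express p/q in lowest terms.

a_0 = 4: 4/1
a_1 = 1: 5/1
a_2 = 1: 9/2

9/2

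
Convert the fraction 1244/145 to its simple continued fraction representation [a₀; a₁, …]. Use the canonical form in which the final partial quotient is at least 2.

[8; 1, 1, 2, 1, 1, 1, 7]

Apply division with remainder until the remainder is 0:
1244 ÷ 145 → quotient 8, remainder 84
145 ÷ 84 → quotient 1, remainder 61
84 ÷ 61 → quotient 1, remainder 23
61 ÷ 23 → quotient 2, remainder 15
23 ÷ 15 → quotient 1, remainder 8
15 ÷ 8 → quotient 1, remainder 7
8 ÷ 7 → quotient 1, remainder 1
7 ÷ 1 → quotient 7, remainder 0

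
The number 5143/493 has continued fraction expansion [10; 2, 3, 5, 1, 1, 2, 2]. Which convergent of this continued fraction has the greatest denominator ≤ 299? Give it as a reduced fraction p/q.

2149/206

List convergents until the denominator exceeds the bound:
a_0 = 10: 10/1  (≤ bound)
a_1 = 2: 21/2  (≤ bound)
a_2 = 3: 73/7  (≤ bound)
a_3 = 5: 386/37  (≤ bound)
a_4 = 1: 459/44  (≤ bound)
a_5 = 1: 845/81  (≤ bound)
a_6 = 2: 2149/206  (≤ bound)
a_7 = 2: 5143/493  (> 299, stop)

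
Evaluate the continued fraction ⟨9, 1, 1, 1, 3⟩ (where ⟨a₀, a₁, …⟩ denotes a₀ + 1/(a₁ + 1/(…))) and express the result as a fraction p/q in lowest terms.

a_0 = 9: 9/1
a_1 = 1: 10/1
a_2 = 1: 19/2
a_3 = 1: 29/3
a_4 = 3: 106/11

106/11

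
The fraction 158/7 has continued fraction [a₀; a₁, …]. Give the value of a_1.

Apply division with remainder until the remainder is 0:
⌊158/7⌋ = 22, remainder 4
⌊7/4⌋ = 1, remainder 3

1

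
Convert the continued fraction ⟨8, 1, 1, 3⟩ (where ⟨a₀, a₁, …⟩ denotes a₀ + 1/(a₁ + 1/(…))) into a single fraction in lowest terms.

60/7

a_0 = 8: 8/1
a_1 = 1: 9/1
a_2 = 1: 17/2
a_3 = 3: 60/7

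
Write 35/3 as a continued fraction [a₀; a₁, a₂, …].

⌊35/3⌋ = 11, remainder 2
⌊3/2⌋ = 1, remainder 1
⌊2/1⌋ = 2, remainder 0

[11; 1, 2]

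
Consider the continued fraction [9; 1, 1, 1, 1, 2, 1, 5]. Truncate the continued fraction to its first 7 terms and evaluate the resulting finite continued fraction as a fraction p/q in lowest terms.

Work from the innermost term outward:
Start with 1.
2 + 1/(1/1) = 2 + 1/1 = 3/1
1 + 1/(3/1) = 1 + 1/3 = 4/3
1 + 1/(4/3) = 1 + 3/4 = 7/4
1 + 1/(7/4) = 1 + 4/7 = 11/7
1 + 1/(11/7) = 1 + 7/11 = 18/11
9 + 1/(18/11) = 9 + 11/18 = 173/18

173/18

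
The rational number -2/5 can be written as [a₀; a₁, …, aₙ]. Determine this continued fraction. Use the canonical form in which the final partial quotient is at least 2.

[-1; 1, 1, 2]

⌊-2/5⌋ = -1, remainder 3
⌊5/3⌋ = 1, remainder 2
⌊3/2⌋ = 1, remainder 1
⌊2/1⌋ = 2, remainder 0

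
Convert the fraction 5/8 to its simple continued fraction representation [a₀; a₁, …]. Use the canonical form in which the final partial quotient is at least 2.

[0; 1, 1, 1, 2]

Run the Euclidean algorithm, recording each quotient:
5 = 0·8 + 5, so a_0 = 0
8 = 1·5 + 3, so a_1 = 1
5 = 1·3 + 2, so a_2 = 1
3 = 1·2 + 1, so a_3 = 1
2 = 2·1 + 0, so a_4 = 2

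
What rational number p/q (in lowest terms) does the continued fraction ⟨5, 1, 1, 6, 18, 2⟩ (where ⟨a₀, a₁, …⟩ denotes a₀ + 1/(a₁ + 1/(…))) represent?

Compute successive convergents:
a_0 = 5: 5/1
a_1 = 1: 6/1
a_2 = 1: 11/2
a_3 = 6: 72/13
a_4 = 18: 1307/236
a_5 = 2: 2686/485

2686/485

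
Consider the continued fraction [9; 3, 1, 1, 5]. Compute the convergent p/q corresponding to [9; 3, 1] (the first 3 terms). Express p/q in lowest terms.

37/4

Start with 1.
3 + 1/(1/1) = 3 + 1/1 = 4/1
9 + 1/(4/1) = 9 + 1/4 = 37/4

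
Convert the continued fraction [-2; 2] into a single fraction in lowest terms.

-3/2

Start with 2.
-2 + 1/(2/1) = -2 + 1/2 = -3/2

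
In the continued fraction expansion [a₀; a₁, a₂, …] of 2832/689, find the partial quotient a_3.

5

2832 ÷ 689 → quotient 4, remainder 76
689 ÷ 76 → quotient 9, remainder 5
76 ÷ 5 → quotient 15, remainder 1
5 ÷ 1 → quotient 5, remainder 0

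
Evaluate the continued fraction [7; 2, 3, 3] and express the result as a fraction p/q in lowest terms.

171/23

Start with 3.
3 + 1/(3/1) = 3 + 1/3 = 10/3
2 + 1/(10/3) = 2 + 3/10 = 23/10
7 + 1/(23/10) = 7 + 10/23 = 171/23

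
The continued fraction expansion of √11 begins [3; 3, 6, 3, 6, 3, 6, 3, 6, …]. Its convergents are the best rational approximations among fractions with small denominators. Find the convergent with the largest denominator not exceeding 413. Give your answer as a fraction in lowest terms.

1257/379

List convergents until the denominator exceeds the bound:
a_0 = 3: 3/1  (≤ bound)
a_1 = 3: 10/3  (≤ bound)
a_2 = 6: 63/19  (≤ bound)
a_3 = 3: 199/60  (≤ bound)
a_4 = 6: 1257/379  (≤ bound)
a_5 = 3: 3970/1197  (> 413, stop)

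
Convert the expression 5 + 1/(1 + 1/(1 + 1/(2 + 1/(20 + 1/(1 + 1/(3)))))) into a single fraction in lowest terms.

a_0 = 5: 5/1
a_1 = 1: 6/1
a_2 = 1: 11/2
a_3 = 2: 28/5
a_4 = 20: 571/102
a_5 = 1: 599/107
a_6 = 3: 2368/423

2368/423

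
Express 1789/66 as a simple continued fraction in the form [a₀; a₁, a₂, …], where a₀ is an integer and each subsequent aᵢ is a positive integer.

[27; 9, 2, 3]

Repeatedly divide and take the remainder:
1789 = 27·66 + 7, so a_0 = 27
66 = 9·7 + 3, so a_1 = 9
7 = 2·3 + 1, so a_2 = 2
3 = 3·1 + 0, so a_3 = 3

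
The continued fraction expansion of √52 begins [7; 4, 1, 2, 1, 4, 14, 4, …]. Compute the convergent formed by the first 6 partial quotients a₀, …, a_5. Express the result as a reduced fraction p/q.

649/90

Work from the innermost term outward:
Start with 4.
1 + 1/(4/1) = 1 + 1/4 = 5/4
2 + 1/(5/4) = 2 + 4/5 = 14/5
1 + 1/(14/5) = 1 + 5/14 = 19/14
4 + 1/(19/14) = 4 + 14/19 = 90/19
7 + 1/(90/19) = 7 + 19/90 = 649/90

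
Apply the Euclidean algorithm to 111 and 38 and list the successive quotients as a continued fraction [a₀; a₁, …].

Repeatedly divide and take the remainder:
⌊111/38⌋ = 2, remainder 35
⌊38/35⌋ = 1, remainder 3
⌊35/3⌋ = 11, remainder 2
⌊3/2⌋ = 1, remainder 1
⌊2/1⌋ = 2, remainder 0

[2; 1, 11, 1, 2]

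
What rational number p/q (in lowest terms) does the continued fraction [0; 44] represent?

Use the convergent recurrence hₖ = aₖ·hₖ₋₁ + hₖ₋₂ (and likewise for the denominators kₖ):
a_0 = 0: 0/1
a_1 = 44: 1/44

1/44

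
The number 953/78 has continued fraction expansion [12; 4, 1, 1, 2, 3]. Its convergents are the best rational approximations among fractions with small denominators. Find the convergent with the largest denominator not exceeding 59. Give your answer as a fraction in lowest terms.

281/23

a_0 = 12: 12/1  (≤ bound)
a_1 = 4: 49/4  (≤ bound)
a_2 = 1: 61/5  (≤ bound)
a_3 = 1: 110/9  (≤ bound)
a_4 = 2: 281/23  (≤ bound)
a_5 = 3: 953/78  (> 59, stop)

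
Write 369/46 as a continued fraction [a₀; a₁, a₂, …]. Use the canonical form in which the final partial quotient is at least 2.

Repeatedly divide and take the remainder:
369 ÷ 46 → quotient 8, remainder 1
46 ÷ 1 → quotient 46, remainder 0

[8; 46]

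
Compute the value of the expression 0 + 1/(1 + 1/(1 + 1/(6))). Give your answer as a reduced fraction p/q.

a_0 = 0: 0/1
a_1 = 1: 1/1
a_2 = 1: 1/2
a_3 = 6: 7/13

7/13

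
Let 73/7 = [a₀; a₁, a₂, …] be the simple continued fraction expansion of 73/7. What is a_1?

2

Apply division with remainder until the remainder is 0:
73 = 10·7 + 3, so a_0 = 10
7 = 2·3 + 1, so a_1 = 2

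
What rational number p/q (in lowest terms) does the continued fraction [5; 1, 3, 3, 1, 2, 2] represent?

640/111

Start with 2.
2 + 1/(2/1) = 2 + 1/2 = 5/2
1 + 1/(5/2) = 1 + 2/5 = 7/5
3 + 1/(7/5) = 3 + 5/7 = 26/7
3 + 1/(26/7) = 3 + 7/26 = 85/26
1 + 1/(85/26) = 1 + 26/85 = 111/85
5 + 1/(111/85) = 5 + 85/111 = 640/111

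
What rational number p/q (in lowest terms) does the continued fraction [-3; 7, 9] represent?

Build up convergents one term at a time:
a_0 = -3: -3/1
a_1 = 7: -20/7
a_2 = 9: -183/64

-183/64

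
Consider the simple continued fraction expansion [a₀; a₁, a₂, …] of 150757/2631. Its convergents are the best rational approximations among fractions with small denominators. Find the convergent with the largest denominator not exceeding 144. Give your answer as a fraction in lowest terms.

List convergents until the denominator exceeds the bound:
a_0 = 57: 57/1  (≤ bound)
a_1 = 3: 172/3  (≤ bound)
a_2 = 3: 573/10  (≤ bound)
a_3 = 37: 21373/373  (> 144, stop)

573/10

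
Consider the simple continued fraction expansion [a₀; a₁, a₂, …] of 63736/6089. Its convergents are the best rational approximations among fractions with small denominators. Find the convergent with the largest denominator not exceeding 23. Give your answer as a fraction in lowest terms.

a_0 = 10: 10/1  (≤ bound)
a_1 = 2: 21/2  (≤ bound)
a_2 = 7: 157/15  (≤ bound)
a_3 = 5: 806/77  (> 23, stop)

157/15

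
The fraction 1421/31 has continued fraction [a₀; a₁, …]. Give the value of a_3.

5

Run the Euclidean algorithm, recording each quotient:
1421 ÷ 31 → quotient 45, remainder 26
31 ÷ 26 → quotient 1, remainder 5
26 ÷ 5 → quotient 5, remainder 1
5 ÷ 1 → quotient 5, remainder 0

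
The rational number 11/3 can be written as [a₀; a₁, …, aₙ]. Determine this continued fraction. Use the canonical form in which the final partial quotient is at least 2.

11 ÷ 3 → quotient 3, remainder 2
3 ÷ 2 → quotient 1, remainder 1
2 ÷ 1 → quotient 2, remainder 0

[3; 1, 2]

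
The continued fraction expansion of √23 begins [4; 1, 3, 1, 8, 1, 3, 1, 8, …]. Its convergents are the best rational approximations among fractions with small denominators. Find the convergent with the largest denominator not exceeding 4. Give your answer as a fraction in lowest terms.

19/4

List convergents until the denominator exceeds the bound:
a_0 = 4: 4/1  (≤ bound)
a_1 = 1: 5/1  (≤ bound)
a_2 = 3: 19/4  (≤ bound)
a_3 = 1: 24/5  (> 4, stop)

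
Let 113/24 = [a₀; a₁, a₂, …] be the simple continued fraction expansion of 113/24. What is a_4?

Apply division with remainder until the remainder is 0:
⌊113/24⌋ = 4, remainder 17
⌊24/17⌋ = 1, remainder 7
⌊17/7⌋ = 2, remainder 3
⌊7/3⌋ = 2, remainder 1
⌊3/1⌋ = 3, remainder 0

3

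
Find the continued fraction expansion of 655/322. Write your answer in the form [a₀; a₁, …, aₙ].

[2; 29, 3, 1, 2]

Apply division with remainder until the remainder is 0:
655 = 2·322 + 11, so a_0 = 2
322 = 29·11 + 3, so a_1 = 29
11 = 3·3 + 2, so a_2 = 3
3 = 1·2 + 1, so a_3 = 1
2 = 2·1 + 0, so a_4 = 2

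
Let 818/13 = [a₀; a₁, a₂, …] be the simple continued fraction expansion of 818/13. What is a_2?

12

818 ÷ 13 → quotient 62, remainder 12
13 ÷ 12 → quotient 1, remainder 1
12 ÷ 1 → quotient 12, remainder 0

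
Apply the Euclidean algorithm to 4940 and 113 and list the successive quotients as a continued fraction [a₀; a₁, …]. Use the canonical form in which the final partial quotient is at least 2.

[43; 1, 2, 1, 1, 7, 2]

4940 ÷ 113 → quotient 43, remainder 81
113 ÷ 81 → quotient 1, remainder 32
81 ÷ 32 → quotient 2, remainder 17
32 ÷ 17 → quotient 1, remainder 15
17 ÷ 15 → quotient 1, remainder 2
15 ÷ 2 → quotient 7, remainder 1
2 ÷ 1 → quotient 2, remainder 0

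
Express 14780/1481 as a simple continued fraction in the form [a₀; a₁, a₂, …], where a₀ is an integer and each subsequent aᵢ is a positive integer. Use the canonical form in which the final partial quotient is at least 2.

⌊14780/1481⌋ = 9, remainder 1451
⌊1481/1451⌋ = 1, remainder 30
⌊1451/30⌋ = 48, remainder 11
⌊30/11⌋ = 2, remainder 8
⌊11/8⌋ = 1, remainder 3
⌊8/3⌋ = 2, remainder 2
⌊3/2⌋ = 1, remainder 1
⌊2/1⌋ = 2, remainder 0

[9; 1, 48, 2, 1, 2, 1, 2]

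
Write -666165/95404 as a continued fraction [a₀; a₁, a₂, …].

Run the Euclidean algorithm, recording each quotient:
⌊-666165/95404⌋ = -7, remainder 1663
⌊95404/1663⌋ = 57, remainder 613
⌊1663/613⌋ = 2, remainder 437
⌊613/437⌋ = 1, remainder 176
⌊437/176⌋ = 2, remainder 85
⌊176/85⌋ = 2, remainder 6
⌊85/6⌋ = 14, remainder 1
⌊6/1⌋ = 6, remainder 0

[-7; 57, 2, 1, 2, 2, 14, 6]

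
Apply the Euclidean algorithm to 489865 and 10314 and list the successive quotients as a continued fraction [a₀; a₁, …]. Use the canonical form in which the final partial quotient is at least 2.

[47; 2, 51, 14, 3, 2]

Run the Euclidean algorithm, recording each quotient:
489865 ÷ 10314 → quotient 47, remainder 5107
10314 ÷ 5107 → quotient 2, remainder 100
5107 ÷ 100 → quotient 51, remainder 7
100 ÷ 7 → quotient 14, remainder 2
7 ÷ 2 → quotient 3, remainder 1
2 ÷ 1 → quotient 2, remainder 0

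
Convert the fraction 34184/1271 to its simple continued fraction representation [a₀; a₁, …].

[26; 1, 8, 1, 1, 3, 1, 14]

⌊34184/1271⌋ = 26, remainder 1138
⌊1271/1138⌋ = 1, remainder 133
⌊1138/133⌋ = 8, remainder 74
⌊133/74⌋ = 1, remainder 59
⌊74/59⌋ = 1, remainder 15
⌊59/15⌋ = 3, remainder 14
⌊15/14⌋ = 1, remainder 1
⌊14/1⌋ = 14, remainder 0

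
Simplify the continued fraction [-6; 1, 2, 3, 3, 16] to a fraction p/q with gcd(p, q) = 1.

a_0 = -6: -6/1
a_1 = 1: -5/1
a_2 = 2: -16/3
a_3 = 3: -53/10
a_4 = 3: -175/33
a_5 = 16: -2853/538

-2853/538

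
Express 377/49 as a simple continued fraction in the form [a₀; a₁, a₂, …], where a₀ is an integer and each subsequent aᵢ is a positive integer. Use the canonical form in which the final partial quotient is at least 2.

Repeatedly divide and take the remainder:
377 ÷ 49 → quotient 7, remainder 34
49 ÷ 34 → quotient 1, remainder 15
34 ÷ 15 → quotient 2, remainder 4
15 ÷ 4 → quotient 3, remainder 3
4 ÷ 3 → quotient 1, remainder 1
3 ÷ 1 → quotient 3, remainder 0

[7; 1, 2, 3, 1, 3]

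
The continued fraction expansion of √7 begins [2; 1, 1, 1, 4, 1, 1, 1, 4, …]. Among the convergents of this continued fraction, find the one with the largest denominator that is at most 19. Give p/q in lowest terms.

a_0 = 2: 2/1  (≤ bound)
a_1 = 1: 3/1  (≤ bound)
a_2 = 1: 5/2  (≤ bound)
a_3 = 1: 8/3  (≤ bound)
a_4 = 4: 37/14  (≤ bound)
a_5 = 1: 45/17  (≤ bound)
a_6 = 1: 82/31  (> 19, stop)

45/17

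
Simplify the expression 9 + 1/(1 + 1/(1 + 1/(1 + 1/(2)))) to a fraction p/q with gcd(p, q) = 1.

Work from the innermost term outward:
Start with 2.
1 + 1/(2/1) = 1 + 1/2 = 3/2
1 + 1/(3/2) = 1 + 2/3 = 5/3
1 + 1/(5/3) = 1 + 3/5 = 8/5
9 + 1/(8/5) = 9 + 5/8 = 77/8

77/8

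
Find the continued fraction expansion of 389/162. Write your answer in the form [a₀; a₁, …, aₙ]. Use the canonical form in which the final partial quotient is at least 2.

[2; 2, 2, 32]

389 = 2·162 + 65, so a_0 = 2
162 = 2·65 + 32, so a_1 = 2
65 = 2·32 + 1, so a_2 = 2
32 = 32·1 + 0, so a_3 = 32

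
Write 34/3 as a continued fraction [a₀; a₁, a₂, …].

Run the Euclidean algorithm, recording each quotient:
34 = 11·3 + 1, so a_0 = 11
3 = 3·1 + 0, so a_1 = 3

[11; 3]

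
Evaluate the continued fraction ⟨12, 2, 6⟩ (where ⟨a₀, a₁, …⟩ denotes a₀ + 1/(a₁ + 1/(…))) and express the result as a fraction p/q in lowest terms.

Use the convergent recurrence hₖ = aₖ·hₖ₋₁ + hₖ₋₂ (and likewise for the denominators kₖ):
a_0 = 12: 12/1
a_1 = 2: 25/2
a_2 = 6: 162/13

162/13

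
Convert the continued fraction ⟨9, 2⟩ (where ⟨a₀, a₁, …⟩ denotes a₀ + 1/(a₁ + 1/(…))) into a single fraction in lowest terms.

19/2

Start with 2.
9 + 1/(2/1) = 9 + 1/2 = 19/2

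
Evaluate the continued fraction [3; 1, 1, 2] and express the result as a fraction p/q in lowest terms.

18/5

Compute successive convergents:
a_0 = 3: 3/1
a_1 = 1: 4/1
a_2 = 1: 7/2
a_3 = 2: 18/5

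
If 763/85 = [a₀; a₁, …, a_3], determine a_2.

763 ÷ 85 → quotient 8, remainder 83
85 ÷ 83 → quotient 1, remainder 2
83 ÷ 2 → quotient 41, remainder 1

41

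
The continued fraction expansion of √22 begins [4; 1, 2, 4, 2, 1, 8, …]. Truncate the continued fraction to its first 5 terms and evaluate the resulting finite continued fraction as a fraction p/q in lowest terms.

136/29

Use the convergent recurrence hₖ = aₖ·hₖ₋₁ + hₖ₋₂ (and likewise for the denominators kₖ):
a_0 = 4: 4/1
a_1 = 1: 5/1
a_2 = 2: 14/3
a_3 = 4: 61/13
a_4 = 2: 136/29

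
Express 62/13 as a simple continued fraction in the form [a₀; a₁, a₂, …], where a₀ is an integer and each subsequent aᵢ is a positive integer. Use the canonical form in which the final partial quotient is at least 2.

⌊62/13⌋ = 4, remainder 10
⌊13/10⌋ = 1, remainder 3
⌊10/3⌋ = 3, remainder 1
⌊3/1⌋ = 3, remainder 0

[4; 1, 3, 3]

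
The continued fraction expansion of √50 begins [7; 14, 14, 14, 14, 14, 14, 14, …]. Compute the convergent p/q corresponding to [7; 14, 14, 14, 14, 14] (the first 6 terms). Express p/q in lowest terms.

3880899/548842

Use the convergent recurrence hₖ = aₖ·hₖ₋₁ + hₖ₋₂ (and likewise for the denominators kₖ):
a_0 = 7: 7/1
a_1 = 14: 99/14
a_2 = 14: 1393/197
a_3 = 14: 19601/2772
a_4 = 14: 275807/39005
a_5 = 14: 3880899/548842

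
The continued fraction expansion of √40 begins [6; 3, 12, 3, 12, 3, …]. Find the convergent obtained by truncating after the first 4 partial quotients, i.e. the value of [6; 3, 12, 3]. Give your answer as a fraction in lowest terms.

721/114

Starting at the tail and folding back:
Start with 3.
12 + 1/(3/1) = 12 + 1/3 = 37/3
3 + 1/(37/3) = 3 + 3/37 = 114/37
6 + 1/(114/37) = 6 + 37/114 = 721/114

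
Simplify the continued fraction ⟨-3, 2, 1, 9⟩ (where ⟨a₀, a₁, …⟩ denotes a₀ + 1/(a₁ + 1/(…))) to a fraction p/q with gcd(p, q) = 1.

Start with 9.
1 + 1/(9/1) = 1 + 1/9 = 10/9
2 + 1/(10/9) = 2 + 9/10 = 29/10
-3 + 1/(29/10) = -3 + 10/29 = -77/29

-77/29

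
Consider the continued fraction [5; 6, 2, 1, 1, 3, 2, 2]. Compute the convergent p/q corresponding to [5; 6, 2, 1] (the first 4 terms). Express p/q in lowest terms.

Start with 1.
2 + 1/(1/1) = 2 + 1/1 = 3/1
6 + 1/(3/1) = 6 + 1/3 = 19/3
5 + 1/(19/3) = 5 + 3/19 = 98/19

98/19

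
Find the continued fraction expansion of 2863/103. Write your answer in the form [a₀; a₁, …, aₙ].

[27; 1, 3, 1, 9, 2]

2863 ÷ 103 → quotient 27, remainder 82
103 ÷ 82 → quotient 1, remainder 21
82 ÷ 21 → quotient 3, remainder 19
21 ÷ 19 → quotient 1, remainder 2
19 ÷ 2 → quotient 9, remainder 1
2 ÷ 1 → quotient 2, remainder 0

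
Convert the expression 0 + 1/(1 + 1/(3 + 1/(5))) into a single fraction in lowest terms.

16/21

Start with 5.
3 + 1/(5/1) = 3 + 1/5 = 16/5
1 + 1/(16/5) = 1 + 5/16 = 21/16
0 + 1/(21/16) = 0 + 16/21 = 16/21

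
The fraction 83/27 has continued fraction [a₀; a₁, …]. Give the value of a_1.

Apply division with remainder until the remainder is 0:
⌊83/27⌋ = 3, remainder 2
⌊27/2⌋ = 13, remainder 1

13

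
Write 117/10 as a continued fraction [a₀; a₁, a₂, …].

[11; 1, 2, 3]

117 ÷ 10 → quotient 11, remainder 7
10 ÷ 7 → quotient 1, remainder 3
7 ÷ 3 → quotient 2, remainder 1
3 ÷ 1 → quotient 3, remainder 0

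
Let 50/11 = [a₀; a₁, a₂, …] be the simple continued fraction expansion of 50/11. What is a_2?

50 ÷ 11 → quotient 4, remainder 6
11 ÷ 6 → quotient 1, remainder 5
6 ÷ 5 → quotient 1, remainder 1

1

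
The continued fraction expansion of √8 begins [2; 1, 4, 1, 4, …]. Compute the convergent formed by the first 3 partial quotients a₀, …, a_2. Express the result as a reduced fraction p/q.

Compute successive convergents:
a_0 = 2: 2/1
a_1 = 1: 3/1
a_2 = 4: 14/5

14/5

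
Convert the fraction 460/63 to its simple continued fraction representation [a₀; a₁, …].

[7; 3, 3, 6]

Repeatedly divide and take the remainder:
⌊460/63⌋ = 7, remainder 19
⌊63/19⌋ = 3, remainder 6
⌊19/6⌋ = 3, remainder 1
⌊6/1⌋ = 6, remainder 0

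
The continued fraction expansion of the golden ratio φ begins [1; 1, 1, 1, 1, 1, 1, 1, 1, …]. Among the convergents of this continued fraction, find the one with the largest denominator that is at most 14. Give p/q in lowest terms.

21/13

a_0 = 1: 1/1  (≤ bound)
a_1 = 1: 2/1  (≤ bound)
a_2 = 1: 3/2  (≤ bound)
a_3 = 1: 5/3  (≤ bound)
a_4 = 1: 8/5  (≤ bound)
a_5 = 1: 13/8  (≤ bound)
a_6 = 1: 21/13  (≤ bound)
a_7 = 1: 34/21  (> 14, stop)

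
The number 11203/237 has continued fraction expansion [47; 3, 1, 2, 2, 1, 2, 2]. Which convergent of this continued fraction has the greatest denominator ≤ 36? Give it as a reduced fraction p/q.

a_0 = 47: 47/1  (≤ bound)
a_1 = 3: 142/3  (≤ bound)
a_2 = 1: 189/4  (≤ bound)
a_3 = 2: 520/11  (≤ bound)
a_4 = 2: 1229/26  (≤ bound)
a_5 = 1: 1749/37  (> 36, stop)

1229/26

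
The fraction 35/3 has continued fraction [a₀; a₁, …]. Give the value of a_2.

⌊35/3⌋ = 11, remainder 2
⌊3/2⌋ = 1, remainder 1
⌊2/1⌋ = 2, remainder 0

2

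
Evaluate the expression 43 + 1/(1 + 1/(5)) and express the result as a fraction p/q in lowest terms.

263/6

Build up convergents one term at a time:
a_0 = 43: 43/1
a_1 = 1: 44/1
a_2 = 5: 263/6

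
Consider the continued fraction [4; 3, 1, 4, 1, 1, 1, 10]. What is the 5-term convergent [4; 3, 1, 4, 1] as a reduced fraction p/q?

98/23

a_0 = 4: 4/1
a_1 = 3: 13/3
a_2 = 1: 17/4
a_3 = 4: 81/19
a_4 = 1: 98/23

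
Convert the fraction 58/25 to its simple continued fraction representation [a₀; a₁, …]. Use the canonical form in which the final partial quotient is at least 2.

[2; 3, 8]

Apply division with remainder until the remainder is 0:
58 ÷ 25 → quotient 2, remainder 8
25 ÷ 8 → quotient 3, remainder 1
8 ÷ 1 → quotient 8, remainder 0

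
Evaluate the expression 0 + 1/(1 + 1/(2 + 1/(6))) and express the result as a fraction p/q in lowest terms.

Start with 6.
2 + 1/(6/1) = 2 + 1/6 = 13/6
1 + 1/(13/6) = 1 + 6/13 = 19/13
0 + 1/(19/13) = 0 + 13/19 = 13/19

13/19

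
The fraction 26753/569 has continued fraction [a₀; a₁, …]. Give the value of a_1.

26753 = 47·569 + 10, so a_0 = 47
569 = 56·10 + 9, so a_1 = 56

56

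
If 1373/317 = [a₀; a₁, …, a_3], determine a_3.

2

1373 ÷ 317 → quotient 4, remainder 105
317 ÷ 105 → quotient 3, remainder 2
105 ÷ 2 → quotient 52, remainder 1
2 ÷ 1 → quotient 2, remainder 0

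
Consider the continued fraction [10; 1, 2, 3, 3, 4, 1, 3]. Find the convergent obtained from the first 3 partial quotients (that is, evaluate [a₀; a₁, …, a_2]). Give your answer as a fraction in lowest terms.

a_0 = 10: 10/1
a_1 = 1: 11/1
a_2 = 2: 32/3

32/3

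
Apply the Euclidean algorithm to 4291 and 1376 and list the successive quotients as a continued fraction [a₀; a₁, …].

Repeatedly divide and take the remainder:
⌊4291/1376⌋ = 3, remainder 163
⌊1376/163⌋ = 8, remainder 72
⌊163/72⌋ = 2, remainder 19
⌊72/19⌋ = 3, remainder 15
⌊19/15⌋ = 1, remainder 4
⌊15/4⌋ = 3, remainder 3
⌊4/3⌋ = 1, remainder 1
⌊3/1⌋ = 3, remainder 0

[3; 8, 2, 3, 1, 3, 1, 3]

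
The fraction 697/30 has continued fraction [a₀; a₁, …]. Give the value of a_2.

697 ÷ 30 → quotient 23, remainder 7
30 ÷ 7 → quotient 4, remainder 2
7 ÷ 2 → quotient 3, remainder 1

3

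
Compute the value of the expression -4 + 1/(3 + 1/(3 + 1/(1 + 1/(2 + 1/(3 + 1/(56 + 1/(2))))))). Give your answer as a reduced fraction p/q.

Starting at the tail and folding back:
Start with 2.
56 + 1/(2/1) = 56 + 1/2 = 113/2
3 + 1/(113/2) = 3 + 2/113 = 341/113
2 + 1/(341/113) = 2 + 113/341 = 795/341
1 + 1/(795/341) = 1 + 341/795 = 1136/795
3 + 1/(1136/795) = 3 + 795/1136 = 4203/1136
3 + 1/(4203/1136) = 3 + 1136/4203 = 13745/4203
-4 + 1/(13745/4203) = -4 + 4203/13745 = -50777/13745

-50777/13745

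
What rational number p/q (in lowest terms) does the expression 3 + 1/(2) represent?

7/2

a_0 = 3: 3/1
a_1 = 2: 7/2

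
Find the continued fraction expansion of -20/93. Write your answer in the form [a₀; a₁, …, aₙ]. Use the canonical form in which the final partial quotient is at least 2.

⌊-20/93⌋ = -1, remainder 73
⌊93/73⌋ = 1, remainder 20
⌊73/20⌋ = 3, remainder 13
⌊20/13⌋ = 1, remainder 7
⌊13/7⌋ = 1, remainder 6
⌊7/6⌋ = 1, remainder 1
⌊6/1⌋ = 6, remainder 0

[-1; 1, 3, 1, 1, 1, 6]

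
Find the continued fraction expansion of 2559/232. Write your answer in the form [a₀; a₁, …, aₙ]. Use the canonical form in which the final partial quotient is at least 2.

Apply division with remainder until the remainder is 0:
2559 ÷ 232 → quotient 11, remainder 7
232 ÷ 7 → quotient 33, remainder 1
7 ÷ 1 → quotient 7, remainder 0

[11; 33, 7]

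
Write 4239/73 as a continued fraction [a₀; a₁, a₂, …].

[58; 14, 1, 1, 2]

Apply division with remainder until the remainder is 0:
4239 ÷ 73 → quotient 58, remainder 5
73 ÷ 5 → quotient 14, remainder 3
5 ÷ 3 → quotient 1, remainder 2
3 ÷ 2 → quotient 1, remainder 1
2 ÷ 1 → quotient 2, remainder 0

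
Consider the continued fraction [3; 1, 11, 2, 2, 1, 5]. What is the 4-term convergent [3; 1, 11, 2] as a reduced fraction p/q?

Start with 2.
11 + 1/(2/1) = 11 + 1/2 = 23/2
1 + 1/(23/2) = 1 + 2/23 = 25/23
3 + 1/(25/23) = 3 + 23/25 = 98/25

98/25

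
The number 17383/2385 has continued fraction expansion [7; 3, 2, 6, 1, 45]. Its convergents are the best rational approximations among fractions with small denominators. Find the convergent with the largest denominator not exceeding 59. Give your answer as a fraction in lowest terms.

379/52

a_0 = 7: 7/1  (≤ bound)
a_1 = 3: 22/3  (≤ bound)
a_2 = 2: 51/7  (≤ bound)
a_3 = 6: 328/45  (≤ bound)
a_4 = 1: 379/52  (≤ bound)
a_5 = 45: 17383/2385  (> 59, stop)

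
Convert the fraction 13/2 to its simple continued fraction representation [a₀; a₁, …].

[6; 2]

Apply division with remainder until the remainder is 0:
13 = 6·2 + 1, so a_0 = 6
2 = 2·1 + 0, so a_1 = 2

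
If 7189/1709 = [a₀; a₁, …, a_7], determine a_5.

3

7189 ÷ 1709 → quotient 4, remainder 353
1709 ÷ 353 → quotient 4, remainder 297
353 ÷ 297 → quotient 1, remainder 56
297 ÷ 56 → quotient 5, remainder 17
56 ÷ 17 → quotient 3, remainder 5
17 ÷ 5 → quotient 3, remainder 2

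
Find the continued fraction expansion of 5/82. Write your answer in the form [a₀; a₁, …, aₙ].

[0; 16, 2, 2]

5 = 0·82 + 5, so a_0 = 0
82 = 16·5 + 2, so a_1 = 16
5 = 2·2 + 1, so a_2 = 2
2 = 2·1 + 0, so a_3 = 2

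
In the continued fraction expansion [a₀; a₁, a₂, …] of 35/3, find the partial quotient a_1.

1

Run the Euclidean algorithm, recording each quotient:
35 = 11·3 + 2, so a_0 = 11
3 = 1·2 + 1, so a_1 = 1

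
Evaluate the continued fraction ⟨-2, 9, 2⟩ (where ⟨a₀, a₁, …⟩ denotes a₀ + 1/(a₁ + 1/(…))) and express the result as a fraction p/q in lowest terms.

a_0 = -2: -2/1
a_1 = 9: -17/9
a_2 = 2: -36/19

-36/19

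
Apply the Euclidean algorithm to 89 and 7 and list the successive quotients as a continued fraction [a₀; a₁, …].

[12; 1, 2, 2]

89 = 12·7 + 5, so a_0 = 12
7 = 1·5 + 2, so a_1 = 1
5 = 2·2 + 1, so a_2 = 2
2 = 2·1 + 0, so a_3 = 2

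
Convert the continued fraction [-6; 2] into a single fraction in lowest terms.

Start with 2.
-6 + 1/(2/1) = -6 + 1/2 = -11/2

-11/2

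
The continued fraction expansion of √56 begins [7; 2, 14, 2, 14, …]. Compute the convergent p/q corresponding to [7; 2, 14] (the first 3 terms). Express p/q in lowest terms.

217/29

a_0 = 7: 7/1
a_1 = 2: 15/2
a_2 = 14: 217/29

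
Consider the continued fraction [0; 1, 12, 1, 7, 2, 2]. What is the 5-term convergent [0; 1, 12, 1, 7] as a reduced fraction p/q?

103/111

Start with 7.
1 + 1/(7/1) = 1 + 1/7 = 8/7
12 + 1/(8/7) = 12 + 7/8 = 103/8
1 + 1/(103/8) = 1 + 8/103 = 111/103
0 + 1/(111/103) = 0 + 103/111 = 103/111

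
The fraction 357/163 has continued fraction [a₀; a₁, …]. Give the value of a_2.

3

Apply division with remainder until the remainder is 0:
⌊357/163⌋ = 2, remainder 31
⌊163/31⌋ = 5, remainder 8
⌊31/8⌋ = 3, remainder 7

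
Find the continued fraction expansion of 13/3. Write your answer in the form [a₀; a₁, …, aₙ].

Repeatedly divide and take the remainder:
⌊13/3⌋ = 4, remainder 1
⌊3/1⌋ = 3, remainder 0

[4; 3]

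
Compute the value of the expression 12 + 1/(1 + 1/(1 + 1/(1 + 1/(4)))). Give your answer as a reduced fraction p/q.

a_0 = 12: 12/1
a_1 = 1: 13/1
a_2 = 1: 25/2
a_3 = 1: 38/3
a_4 = 4: 177/14

177/14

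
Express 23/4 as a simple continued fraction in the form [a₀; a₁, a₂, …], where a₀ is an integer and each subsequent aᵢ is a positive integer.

[5; 1, 3]

Apply division with remainder until the remainder is 0:
23 = 5·4 + 3, so a_0 = 5
4 = 1·3 + 1, so a_1 = 1
3 = 3·1 + 0, so a_2 = 3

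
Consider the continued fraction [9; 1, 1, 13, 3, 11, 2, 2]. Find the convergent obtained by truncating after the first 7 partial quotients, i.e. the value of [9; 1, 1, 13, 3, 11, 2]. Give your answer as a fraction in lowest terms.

18684/1963

Start with 2.
11 + 1/(2/1) = 11 + 1/2 = 23/2
3 + 1/(23/2) = 3 + 2/23 = 71/23
13 + 1/(71/23) = 13 + 23/71 = 946/71
1 + 1/(946/71) = 1 + 71/946 = 1017/946
1 + 1/(1017/946) = 1 + 946/1017 = 1963/1017
9 + 1/(1963/1017) = 9 + 1017/1963 = 18684/1963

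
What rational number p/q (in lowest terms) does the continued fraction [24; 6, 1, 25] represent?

4370/181

Work from the innermost term outward:
Start with 25.
1 + 1/(25/1) = 1 + 1/25 = 26/25
6 + 1/(26/25) = 6 + 25/26 = 181/26
24 + 1/(181/26) = 24 + 26/181 = 4370/181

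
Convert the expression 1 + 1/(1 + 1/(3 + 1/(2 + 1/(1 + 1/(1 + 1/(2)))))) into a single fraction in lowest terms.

Build up convergents one term at a time:
a_0 = 1: 1/1
a_1 = 1: 2/1
a_2 = 3: 7/4
a_3 = 2: 16/9
a_4 = 1: 23/13
a_5 = 1: 39/22
a_6 = 2: 101/57

101/57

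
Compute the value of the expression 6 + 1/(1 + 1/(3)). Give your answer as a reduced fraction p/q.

27/4

a_0 = 6: 6/1
a_1 = 1: 7/1
a_2 = 3: 27/4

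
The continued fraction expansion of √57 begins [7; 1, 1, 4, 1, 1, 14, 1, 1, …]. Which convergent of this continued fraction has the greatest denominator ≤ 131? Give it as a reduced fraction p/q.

151/20

List convergents until the denominator exceeds the bound:
a_0 = 7: 7/1  (≤ bound)
a_1 = 1: 8/1  (≤ bound)
a_2 = 1: 15/2  (≤ bound)
a_3 = 4: 68/9  (≤ bound)
a_4 = 1: 83/11  (≤ bound)
a_5 = 1: 151/20  (≤ bound)
a_6 = 14: 2197/291  (> 131, stop)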